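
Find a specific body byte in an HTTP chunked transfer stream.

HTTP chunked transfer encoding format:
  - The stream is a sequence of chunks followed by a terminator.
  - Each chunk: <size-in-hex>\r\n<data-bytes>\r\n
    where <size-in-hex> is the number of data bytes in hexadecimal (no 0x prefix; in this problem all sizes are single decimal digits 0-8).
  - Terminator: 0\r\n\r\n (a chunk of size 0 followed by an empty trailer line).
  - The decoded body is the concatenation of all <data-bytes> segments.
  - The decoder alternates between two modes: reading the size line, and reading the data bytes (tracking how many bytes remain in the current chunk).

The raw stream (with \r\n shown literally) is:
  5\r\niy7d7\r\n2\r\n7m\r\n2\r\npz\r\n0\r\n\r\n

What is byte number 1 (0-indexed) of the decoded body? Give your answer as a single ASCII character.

Answer: y

Derivation:
Chunk 1: stream[0..1]='5' size=0x5=5, data at stream[3..8]='iy7d7' -> body[0..5], body so far='iy7d7'
Chunk 2: stream[10..11]='2' size=0x2=2, data at stream[13..15]='7m' -> body[5..7], body so far='iy7d77m'
Chunk 3: stream[17..18]='2' size=0x2=2, data at stream[20..22]='pz' -> body[7..9], body so far='iy7d77mpz'
Chunk 4: stream[24..25]='0' size=0 (terminator). Final body='iy7d77mpz' (9 bytes)
Body byte 1 = 'y'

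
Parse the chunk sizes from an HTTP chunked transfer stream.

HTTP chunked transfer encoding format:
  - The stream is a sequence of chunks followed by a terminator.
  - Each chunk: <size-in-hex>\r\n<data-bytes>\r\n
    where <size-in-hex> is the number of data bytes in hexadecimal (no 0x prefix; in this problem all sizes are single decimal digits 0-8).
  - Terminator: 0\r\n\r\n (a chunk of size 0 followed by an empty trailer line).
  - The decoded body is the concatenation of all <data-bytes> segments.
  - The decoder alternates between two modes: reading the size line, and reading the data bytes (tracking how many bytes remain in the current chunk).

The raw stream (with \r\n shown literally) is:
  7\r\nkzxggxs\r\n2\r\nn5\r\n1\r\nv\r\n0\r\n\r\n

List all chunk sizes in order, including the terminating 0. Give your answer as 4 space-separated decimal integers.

Answer: 7 2 1 0

Derivation:
Chunk 1: stream[0..1]='7' size=0x7=7, data at stream[3..10]='kzxggxs' -> body[0..7], body so far='kzxggxs'
Chunk 2: stream[12..13]='2' size=0x2=2, data at stream[15..17]='n5' -> body[7..9], body so far='kzxggxsn5'
Chunk 3: stream[19..20]='1' size=0x1=1, data at stream[22..23]='v' -> body[9..10], body so far='kzxggxsn5v'
Chunk 4: stream[25..26]='0' size=0 (terminator). Final body='kzxggxsn5v' (10 bytes)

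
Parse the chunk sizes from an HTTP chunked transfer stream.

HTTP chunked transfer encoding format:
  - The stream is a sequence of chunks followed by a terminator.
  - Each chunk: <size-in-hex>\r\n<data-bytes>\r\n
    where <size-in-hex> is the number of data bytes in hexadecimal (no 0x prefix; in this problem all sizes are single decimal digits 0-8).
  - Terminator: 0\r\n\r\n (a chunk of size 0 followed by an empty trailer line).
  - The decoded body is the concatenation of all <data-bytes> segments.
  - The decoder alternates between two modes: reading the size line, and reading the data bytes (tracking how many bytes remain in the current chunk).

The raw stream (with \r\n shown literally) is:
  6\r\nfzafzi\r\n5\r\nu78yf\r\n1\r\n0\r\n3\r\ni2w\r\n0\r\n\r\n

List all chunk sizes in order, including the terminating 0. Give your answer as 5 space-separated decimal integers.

Chunk 1: stream[0..1]='6' size=0x6=6, data at stream[3..9]='fzafzi' -> body[0..6], body so far='fzafzi'
Chunk 2: stream[11..12]='5' size=0x5=5, data at stream[14..19]='u78yf' -> body[6..11], body so far='fzafziu78yf'
Chunk 3: stream[21..22]='1' size=0x1=1, data at stream[24..25]='0' -> body[11..12], body so far='fzafziu78yf0'
Chunk 4: stream[27..28]='3' size=0x3=3, data at stream[30..33]='i2w' -> body[12..15], body so far='fzafziu78yf0i2w'
Chunk 5: stream[35..36]='0' size=0 (terminator). Final body='fzafziu78yf0i2w' (15 bytes)

Answer: 6 5 1 3 0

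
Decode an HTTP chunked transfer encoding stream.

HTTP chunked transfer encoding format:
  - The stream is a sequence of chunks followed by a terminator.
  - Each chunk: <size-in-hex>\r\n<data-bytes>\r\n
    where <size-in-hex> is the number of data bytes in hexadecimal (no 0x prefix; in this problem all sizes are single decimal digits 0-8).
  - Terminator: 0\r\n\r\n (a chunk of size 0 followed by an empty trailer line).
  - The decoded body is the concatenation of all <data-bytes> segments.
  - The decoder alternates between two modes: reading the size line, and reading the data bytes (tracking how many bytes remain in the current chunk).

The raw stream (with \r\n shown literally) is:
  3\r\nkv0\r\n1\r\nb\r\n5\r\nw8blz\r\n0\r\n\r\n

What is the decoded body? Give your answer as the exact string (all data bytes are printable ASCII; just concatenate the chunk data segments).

Chunk 1: stream[0..1]='3' size=0x3=3, data at stream[3..6]='kv0' -> body[0..3], body so far='kv0'
Chunk 2: stream[8..9]='1' size=0x1=1, data at stream[11..12]='b' -> body[3..4], body so far='kv0b'
Chunk 3: stream[14..15]='5' size=0x5=5, data at stream[17..22]='w8blz' -> body[4..9], body so far='kv0bw8blz'
Chunk 4: stream[24..25]='0' size=0 (terminator). Final body='kv0bw8blz' (9 bytes)

Answer: kv0bw8blz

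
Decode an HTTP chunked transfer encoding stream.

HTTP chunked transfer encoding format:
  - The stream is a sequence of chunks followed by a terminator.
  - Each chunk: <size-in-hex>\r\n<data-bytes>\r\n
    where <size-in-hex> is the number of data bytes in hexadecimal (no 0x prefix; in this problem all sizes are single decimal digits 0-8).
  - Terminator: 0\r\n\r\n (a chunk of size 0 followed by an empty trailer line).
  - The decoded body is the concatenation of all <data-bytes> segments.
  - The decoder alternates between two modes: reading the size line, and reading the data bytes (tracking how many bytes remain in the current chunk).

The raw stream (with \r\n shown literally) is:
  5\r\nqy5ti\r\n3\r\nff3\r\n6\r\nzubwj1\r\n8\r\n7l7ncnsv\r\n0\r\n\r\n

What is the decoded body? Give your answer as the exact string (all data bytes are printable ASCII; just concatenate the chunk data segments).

Chunk 1: stream[0..1]='5' size=0x5=5, data at stream[3..8]='qy5ti' -> body[0..5], body so far='qy5ti'
Chunk 2: stream[10..11]='3' size=0x3=3, data at stream[13..16]='ff3' -> body[5..8], body so far='qy5tiff3'
Chunk 3: stream[18..19]='6' size=0x6=6, data at stream[21..27]='zubwj1' -> body[8..14], body so far='qy5tiff3zubwj1'
Chunk 4: stream[29..30]='8' size=0x8=8, data at stream[32..40]='7l7ncnsv' -> body[14..22], body so far='qy5tiff3zubwj17l7ncnsv'
Chunk 5: stream[42..43]='0' size=0 (terminator). Final body='qy5tiff3zubwj17l7ncnsv' (22 bytes)

Answer: qy5tiff3zubwj17l7ncnsv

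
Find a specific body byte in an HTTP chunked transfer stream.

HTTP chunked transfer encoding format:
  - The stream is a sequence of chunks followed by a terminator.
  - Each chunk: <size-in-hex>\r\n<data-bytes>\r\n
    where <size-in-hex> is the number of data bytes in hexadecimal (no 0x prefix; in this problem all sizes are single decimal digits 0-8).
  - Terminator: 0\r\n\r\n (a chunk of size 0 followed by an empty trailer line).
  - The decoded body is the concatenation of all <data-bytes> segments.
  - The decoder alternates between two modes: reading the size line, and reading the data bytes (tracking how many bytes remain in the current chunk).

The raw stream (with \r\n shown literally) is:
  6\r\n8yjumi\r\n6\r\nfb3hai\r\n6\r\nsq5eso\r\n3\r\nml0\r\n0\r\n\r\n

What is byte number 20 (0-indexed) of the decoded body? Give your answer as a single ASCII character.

Chunk 1: stream[0..1]='6' size=0x6=6, data at stream[3..9]='8yjumi' -> body[0..6], body so far='8yjumi'
Chunk 2: stream[11..12]='6' size=0x6=6, data at stream[14..20]='fb3hai' -> body[6..12], body so far='8yjumifb3hai'
Chunk 3: stream[22..23]='6' size=0x6=6, data at stream[25..31]='sq5eso' -> body[12..18], body so far='8yjumifb3haisq5eso'
Chunk 4: stream[33..34]='3' size=0x3=3, data at stream[36..39]='ml0' -> body[18..21], body so far='8yjumifb3haisq5esoml0'
Chunk 5: stream[41..42]='0' size=0 (terminator). Final body='8yjumifb3haisq5esoml0' (21 bytes)
Body byte 20 = '0'

Answer: 0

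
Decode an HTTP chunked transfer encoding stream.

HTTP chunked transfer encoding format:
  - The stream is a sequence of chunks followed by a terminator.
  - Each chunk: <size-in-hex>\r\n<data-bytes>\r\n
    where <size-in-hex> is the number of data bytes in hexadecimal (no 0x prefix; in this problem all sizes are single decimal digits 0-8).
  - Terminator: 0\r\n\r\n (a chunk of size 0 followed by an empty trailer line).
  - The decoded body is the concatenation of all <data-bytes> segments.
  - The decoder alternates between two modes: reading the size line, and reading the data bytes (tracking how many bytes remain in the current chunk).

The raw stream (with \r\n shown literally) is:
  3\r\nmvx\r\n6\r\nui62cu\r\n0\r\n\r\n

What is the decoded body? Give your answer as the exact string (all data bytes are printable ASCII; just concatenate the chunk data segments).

Answer: mvxui62cu

Derivation:
Chunk 1: stream[0..1]='3' size=0x3=3, data at stream[3..6]='mvx' -> body[0..3], body so far='mvx'
Chunk 2: stream[8..9]='6' size=0x6=6, data at stream[11..17]='ui62cu' -> body[3..9], body so far='mvxui62cu'
Chunk 3: stream[19..20]='0' size=0 (terminator). Final body='mvxui62cu' (9 bytes)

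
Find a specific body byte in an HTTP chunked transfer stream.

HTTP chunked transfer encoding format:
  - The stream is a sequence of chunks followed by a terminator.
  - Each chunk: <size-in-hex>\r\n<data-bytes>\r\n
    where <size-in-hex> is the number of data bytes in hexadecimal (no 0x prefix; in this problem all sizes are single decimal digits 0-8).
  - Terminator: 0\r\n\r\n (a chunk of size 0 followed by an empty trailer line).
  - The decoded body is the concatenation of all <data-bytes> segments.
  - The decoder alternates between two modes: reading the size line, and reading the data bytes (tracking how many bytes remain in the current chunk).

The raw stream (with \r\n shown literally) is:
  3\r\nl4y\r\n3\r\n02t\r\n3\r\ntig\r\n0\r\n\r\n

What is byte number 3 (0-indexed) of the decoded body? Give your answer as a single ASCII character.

Answer: 0

Derivation:
Chunk 1: stream[0..1]='3' size=0x3=3, data at stream[3..6]='l4y' -> body[0..3], body so far='l4y'
Chunk 2: stream[8..9]='3' size=0x3=3, data at stream[11..14]='02t' -> body[3..6], body so far='l4y02t'
Chunk 3: stream[16..17]='3' size=0x3=3, data at stream[19..22]='tig' -> body[6..9], body so far='l4y02ttig'
Chunk 4: stream[24..25]='0' size=0 (terminator). Final body='l4y02ttig' (9 bytes)
Body byte 3 = '0'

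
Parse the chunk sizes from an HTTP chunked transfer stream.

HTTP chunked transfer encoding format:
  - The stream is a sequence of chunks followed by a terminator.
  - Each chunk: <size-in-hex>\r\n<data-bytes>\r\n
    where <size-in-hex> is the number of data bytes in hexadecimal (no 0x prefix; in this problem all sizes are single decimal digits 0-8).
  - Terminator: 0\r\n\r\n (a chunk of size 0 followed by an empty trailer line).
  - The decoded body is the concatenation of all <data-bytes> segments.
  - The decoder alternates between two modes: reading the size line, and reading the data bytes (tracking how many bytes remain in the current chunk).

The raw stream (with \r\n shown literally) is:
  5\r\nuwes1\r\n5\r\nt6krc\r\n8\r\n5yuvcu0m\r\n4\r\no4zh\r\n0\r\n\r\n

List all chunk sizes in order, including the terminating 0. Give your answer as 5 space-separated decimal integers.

Answer: 5 5 8 4 0

Derivation:
Chunk 1: stream[0..1]='5' size=0x5=5, data at stream[3..8]='uwes1' -> body[0..5], body so far='uwes1'
Chunk 2: stream[10..11]='5' size=0x5=5, data at stream[13..18]='t6krc' -> body[5..10], body so far='uwes1t6krc'
Chunk 3: stream[20..21]='8' size=0x8=8, data at stream[23..31]='5yuvcu0m' -> body[10..18], body so far='uwes1t6krc5yuvcu0m'
Chunk 4: stream[33..34]='4' size=0x4=4, data at stream[36..40]='o4zh' -> body[18..22], body so far='uwes1t6krc5yuvcu0mo4zh'
Chunk 5: stream[42..43]='0' size=0 (terminator). Final body='uwes1t6krc5yuvcu0mo4zh' (22 bytes)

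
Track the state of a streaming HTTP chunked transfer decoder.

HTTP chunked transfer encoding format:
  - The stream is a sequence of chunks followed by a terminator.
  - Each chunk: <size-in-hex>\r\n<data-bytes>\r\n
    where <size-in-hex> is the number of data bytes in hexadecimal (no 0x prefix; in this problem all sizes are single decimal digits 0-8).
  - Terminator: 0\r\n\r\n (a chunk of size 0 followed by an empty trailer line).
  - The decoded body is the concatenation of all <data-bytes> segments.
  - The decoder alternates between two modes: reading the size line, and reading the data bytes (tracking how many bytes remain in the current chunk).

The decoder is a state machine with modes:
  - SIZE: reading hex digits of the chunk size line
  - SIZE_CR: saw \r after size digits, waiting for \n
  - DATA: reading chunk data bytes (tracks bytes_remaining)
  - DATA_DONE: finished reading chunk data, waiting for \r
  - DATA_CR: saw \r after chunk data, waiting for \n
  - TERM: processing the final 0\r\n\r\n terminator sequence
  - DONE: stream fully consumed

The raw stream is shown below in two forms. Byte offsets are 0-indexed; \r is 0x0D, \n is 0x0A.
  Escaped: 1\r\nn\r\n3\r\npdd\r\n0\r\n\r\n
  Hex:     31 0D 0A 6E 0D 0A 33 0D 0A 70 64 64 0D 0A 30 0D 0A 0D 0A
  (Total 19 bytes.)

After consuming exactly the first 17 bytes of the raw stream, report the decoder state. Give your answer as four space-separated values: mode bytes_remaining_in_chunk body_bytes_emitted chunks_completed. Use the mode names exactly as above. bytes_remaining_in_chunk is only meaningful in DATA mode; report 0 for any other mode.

Answer: TERM 0 4 2

Derivation:
Byte 0 = '1': mode=SIZE remaining=0 emitted=0 chunks_done=0
Byte 1 = 0x0D: mode=SIZE_CR remaining=0 emitted=0 chunks_done=0
Byte 2 = 0x0A: mode=DATA remaining=1 emitted=0 chunks_done=0
Byte 3 = 'n': mode=DATA_DONE remaining=0 emitted=1 chunks_done=0
Byte 4 = 0x0D: mode=DATA_CR remaining=0 emitted=1 chunks_done=0
Byte 5 = 0x0A: mode=SIZE remaining=0 emitted=1 chunks_done=1
Byte 6 = '3': mode=SIZE remaining=0 emitted=1 chunks_done=1
Byte 7 = 0x0D: mode=SIZE_CR remaining=0 emitted=1 chunks_done=1
Byte 8 = 0x0A: mode=DATA remaining=3 emitted=1 chunks_done=1
Byte 9 = 'p': mode=DATA remaining=2 emitted=2 chunks_done=1
Byte 10 = 'd': mode=DATA remaining=1 emitted=3 chunks_done=1
Byte 11 = 'd': mode=DATA_DONE remaining=0 emitted=4 chunks_done=1
Byte 12 = 0x0D: mode=DATA_CR remaining=0 emitted=4 chunks_done=1
Byte 13 = 0x0A: mode=SIZE remaining=0 emitted=4 chunks_done=2
Byte 14 = '0': mode=SIZE remaining=0 emitted=4 chunks_done=2
Byte 15 = 0x0D: mode=SIZE_CR remaining=0 emitted=4 chunks_done=2
Byte 16 = 0x0A: mode=TERM remaining=0 emitted=4 chunks_done=2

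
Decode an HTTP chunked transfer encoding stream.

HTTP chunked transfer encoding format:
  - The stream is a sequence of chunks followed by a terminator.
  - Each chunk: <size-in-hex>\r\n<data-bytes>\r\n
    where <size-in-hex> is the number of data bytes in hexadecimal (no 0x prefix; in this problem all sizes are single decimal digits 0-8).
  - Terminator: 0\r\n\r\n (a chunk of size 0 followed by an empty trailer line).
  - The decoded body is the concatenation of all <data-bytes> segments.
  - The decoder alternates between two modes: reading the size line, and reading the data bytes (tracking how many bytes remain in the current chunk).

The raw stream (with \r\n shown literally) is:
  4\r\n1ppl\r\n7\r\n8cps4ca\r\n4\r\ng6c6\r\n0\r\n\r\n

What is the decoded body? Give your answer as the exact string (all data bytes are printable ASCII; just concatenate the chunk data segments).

Chunk 1: stream[0..1]='4' size=0x4=4, data at stream[3..7]='1ppl' -> body[0..4], body so far='1ppl'
Chunk 2: stream[9..10]='7' size=0x7=7, data at stream[12..19]='8cps4ca' -> body[4..11], body so far='1ppl8cps4ca'
Chunk 3: stream[21..22]='4' size=0x4=4, data at stream[24..28]='g6c6' -> body[11..15], body so far='1ppl8cps4cag6c6'
Chunk 4: stream[30..31]='0' size=0 (terminator). Final body='1ppl8cps4cag6c6' (15 bytes)

Answer: 1ppl8cps4cag6c6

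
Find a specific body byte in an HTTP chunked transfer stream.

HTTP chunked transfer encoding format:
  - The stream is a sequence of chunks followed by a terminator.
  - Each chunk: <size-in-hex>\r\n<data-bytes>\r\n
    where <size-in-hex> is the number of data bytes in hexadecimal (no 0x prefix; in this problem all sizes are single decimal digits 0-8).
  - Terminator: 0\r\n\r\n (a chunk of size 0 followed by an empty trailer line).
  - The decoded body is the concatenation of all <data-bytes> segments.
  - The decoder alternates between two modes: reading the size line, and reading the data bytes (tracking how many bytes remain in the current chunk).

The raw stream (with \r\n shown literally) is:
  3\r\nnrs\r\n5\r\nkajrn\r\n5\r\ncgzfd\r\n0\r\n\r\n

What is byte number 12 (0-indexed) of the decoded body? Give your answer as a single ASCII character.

Answer: d

Derivation:
Chunk 1: stream[0..1]='3' size=0x3=3, data at stream[3..6]='nrs' -> body[0..3], body so far='nrs'
Chunk 2: stream[8..9]='5' size=0x5=5, data at stream[11..16]='kajrn' -> body[3..8], body so far='nrskajrn'
Chunk 3: stream[18..19]='5' size=0x5=5, data at stream[21..26]='cgzfd' -> body[8..13], body so far='nrskajrncgzfd'
Chunk 4: stream[28..29]='0' size=0 (terminator). Final body='nrskajrncgzfd' (13 bytes)
Body byte 12 = 'd'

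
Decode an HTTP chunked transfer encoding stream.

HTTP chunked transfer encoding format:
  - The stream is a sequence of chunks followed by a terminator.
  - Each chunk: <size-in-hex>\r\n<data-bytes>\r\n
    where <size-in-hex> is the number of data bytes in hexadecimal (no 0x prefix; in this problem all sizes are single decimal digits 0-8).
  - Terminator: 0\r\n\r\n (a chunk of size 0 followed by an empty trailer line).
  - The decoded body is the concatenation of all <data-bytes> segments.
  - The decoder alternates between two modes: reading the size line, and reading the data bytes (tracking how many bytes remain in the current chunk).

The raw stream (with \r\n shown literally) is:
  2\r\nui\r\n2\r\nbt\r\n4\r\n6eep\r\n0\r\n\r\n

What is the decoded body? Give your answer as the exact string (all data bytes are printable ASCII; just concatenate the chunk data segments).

Answer: uibt6eep

Derivation:
Chunk 1: stream[0..1]='2' size=0x2=2, data at stream[3..5]='ui' -> body[0..2], body so far='ui'
Chunk 2: stream[7..8]='2' size=0x2=2, data at stream[10..12]='bt' -> body[2..4], body so far='uibt'
Chunk 3: stream[14..15]='4' size=0x4=4, data at stream[17..21]='6eep' -> body[4..8], body so far='uibt6eep'
Chunk 4: stream[23..24]='0' size=0 (terminator). Final body='uibt6eep' (8 bytes)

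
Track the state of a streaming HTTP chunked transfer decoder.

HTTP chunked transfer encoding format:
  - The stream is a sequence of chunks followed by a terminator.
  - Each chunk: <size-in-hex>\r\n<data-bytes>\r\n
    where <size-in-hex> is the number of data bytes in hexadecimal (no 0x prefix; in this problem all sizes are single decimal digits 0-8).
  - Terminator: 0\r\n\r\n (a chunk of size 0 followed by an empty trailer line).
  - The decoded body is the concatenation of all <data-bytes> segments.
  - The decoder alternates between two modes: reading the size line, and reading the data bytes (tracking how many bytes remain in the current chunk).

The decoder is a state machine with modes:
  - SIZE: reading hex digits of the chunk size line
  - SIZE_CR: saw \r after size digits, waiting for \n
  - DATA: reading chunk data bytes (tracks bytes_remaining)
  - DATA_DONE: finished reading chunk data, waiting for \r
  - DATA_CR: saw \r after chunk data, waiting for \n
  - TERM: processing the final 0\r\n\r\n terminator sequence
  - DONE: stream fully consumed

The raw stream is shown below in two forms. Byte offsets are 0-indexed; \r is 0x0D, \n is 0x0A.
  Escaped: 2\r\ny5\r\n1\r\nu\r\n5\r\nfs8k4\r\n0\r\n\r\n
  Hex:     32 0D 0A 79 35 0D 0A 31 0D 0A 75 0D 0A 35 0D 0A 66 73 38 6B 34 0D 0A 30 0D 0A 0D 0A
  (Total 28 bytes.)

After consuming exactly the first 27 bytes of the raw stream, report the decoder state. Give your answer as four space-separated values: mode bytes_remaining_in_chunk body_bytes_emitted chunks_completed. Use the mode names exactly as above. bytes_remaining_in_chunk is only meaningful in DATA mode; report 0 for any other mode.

Byte 0 = '2': mode=SIZE remaining=0 emitted=0 chunks_done=0
Byte 1 = 0x0D: mode=SIZE_CR remaining=0 emitted=0 chunks_done=0
Byte 2 = 0x0A: mode=DATA remaining=2 emitted=0 chunks_done=0
Byte 3 = 'y': mode=DATA remaining=1 emitted=1 chunks_done=0
Byte 4 = '5': mode=DATA_DONE remaining=0 emitted=2 chunks_done=0
Byte 5 = 0x0D: mode=DATA_CR remaining=0 emitted=2 chunks_done=0
Byte 6 = 0x0A: mode=SIZE remaining=0 emitted=2 chunks_done=1
Byte 7 = '1': mode=SIZE remaining=0 emitted=2 chunks_done=1
Byte 8 = 0x0D: mode=SIZE_CR remaining=0 emitted=2 chunks_done=1
Byte 9 = 0x0A: mode=DATA remaining=1 emitted=2 chunks_done=1
Byte 10 = 'u': mode=DATA_DONE remaining=0 emitted=3 chunks_done=1
Byte 11 = 0x0D: mode=DATA_CR remaining=0 emitted=3 chunks_done=1
Byte 12 = 0x0A: mode=SIZE remaining=0 emitted=3 chunks_done=2
Byte 13 = '5': mode=SIZE remaining=0 emitted=3 chunks_done=2
Byte 14 = 0x0D: mode=SIZE_CR remaining=0 emitted=3 chunks_done=2
Byte 15 = 0x0A: mode=DATA remaining=5 emitted=3 chunks_done=2
Byte 16 = 'f': mode=DATA remaining=4 emitted=4 chunks_done=2
Byte 17 = 's': mode=DATA remaining=3 emitted=5 chunks_done=2
Byte 18 = '8': mode=DATA remaining=2 emitted=6 chunks_done=2
Byte 19 = 'k': mode=DATA remaining=1 emitted=7 chunks_done=2
Byte 20 = '4': mode=DATA_DONE remaining=0 emitted=8 chunks_done=2
Byte 21 = 0x0D: mode=DATA_CR remaining=0 emitted=8 chunks_done=2
Byte 22 = 0x0A: mode=SIZE remaining=0 emitted=8 chunks_done=3
Byte 23 = '0': mode=SIZE remaining=0 emitted=8 chunks_done=3
Byte 24 = 0x0D: mode=SIZE_CR remaining=0 emitted=8 chunks_done=3
Byte 25 = 0x0A: mode=TERM remaining=0 emitted=8 chunks_done=3
Byte 26 = 0x0D: mode=TERM remaining=0 emitted=8 chunks_done=3

Answer: TERM 0 8 3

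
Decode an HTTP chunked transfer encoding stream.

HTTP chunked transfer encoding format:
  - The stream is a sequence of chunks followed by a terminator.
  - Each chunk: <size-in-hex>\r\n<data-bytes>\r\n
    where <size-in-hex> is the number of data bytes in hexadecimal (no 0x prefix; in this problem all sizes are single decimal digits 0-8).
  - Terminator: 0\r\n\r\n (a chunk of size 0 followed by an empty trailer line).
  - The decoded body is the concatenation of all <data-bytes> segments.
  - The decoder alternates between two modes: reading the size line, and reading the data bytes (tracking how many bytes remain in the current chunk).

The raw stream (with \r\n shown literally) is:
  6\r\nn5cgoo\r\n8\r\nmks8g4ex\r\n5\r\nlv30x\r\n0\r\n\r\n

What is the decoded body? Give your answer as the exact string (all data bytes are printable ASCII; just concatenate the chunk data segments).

Chunk 1: stream[0..1]='6' size=0x6=6, data at stream[3..9]='n5cgoo' -> body[0..6], body so far='n5cgoo'
Chunk 2: stream[11..12]='8' size=0x8=8, data at stream[14..22]='mks8g4ex' -> body[6..14], body so far='n5cgoomks8g4ex'
Chunk 3: stream[24..25]='5' size=0x5=5, data at stream[27..32]='lv30x' -> body[14..19], body so far='n5cgoomks8g4exlv30x'
Chunk 4: stream[34..35]='0' size=0 (terminator). Final body='n5cgoomks8g4exlv30x' (19 bytes)

Answer: n5cgoomks8g4exlv30x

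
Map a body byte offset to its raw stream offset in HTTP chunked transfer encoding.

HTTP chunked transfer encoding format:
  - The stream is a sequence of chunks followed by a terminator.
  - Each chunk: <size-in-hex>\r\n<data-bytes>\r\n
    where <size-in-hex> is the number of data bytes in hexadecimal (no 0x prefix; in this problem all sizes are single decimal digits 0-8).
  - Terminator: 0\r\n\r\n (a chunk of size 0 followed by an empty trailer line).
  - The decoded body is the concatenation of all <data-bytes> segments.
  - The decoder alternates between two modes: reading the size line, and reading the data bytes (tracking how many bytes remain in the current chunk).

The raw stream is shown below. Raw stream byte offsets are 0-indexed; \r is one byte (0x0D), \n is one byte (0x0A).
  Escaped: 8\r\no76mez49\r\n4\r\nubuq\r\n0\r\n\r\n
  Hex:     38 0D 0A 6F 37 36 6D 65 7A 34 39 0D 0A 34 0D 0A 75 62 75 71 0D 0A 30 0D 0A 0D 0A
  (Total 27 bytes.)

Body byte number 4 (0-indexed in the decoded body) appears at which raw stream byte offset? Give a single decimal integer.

Answer: 7

Derivation:
Chunk 1: stream[0..1]='8' size=0x8=8, data at stream[3..11]='o76mez49' -> body[0..8], body so far='o76mez49'
Chunk 2: stream[13..14]='4' size=0x4=4, data at stream[16..20]='ubuq' -> body[8..12], body so far='o76mez49ubuq'
Chunk 3: stream[22..23]='0' size=0 (terminator). Final body='o76mez49ubuq' (12 bytes)
Body byte 4 at stream offset 7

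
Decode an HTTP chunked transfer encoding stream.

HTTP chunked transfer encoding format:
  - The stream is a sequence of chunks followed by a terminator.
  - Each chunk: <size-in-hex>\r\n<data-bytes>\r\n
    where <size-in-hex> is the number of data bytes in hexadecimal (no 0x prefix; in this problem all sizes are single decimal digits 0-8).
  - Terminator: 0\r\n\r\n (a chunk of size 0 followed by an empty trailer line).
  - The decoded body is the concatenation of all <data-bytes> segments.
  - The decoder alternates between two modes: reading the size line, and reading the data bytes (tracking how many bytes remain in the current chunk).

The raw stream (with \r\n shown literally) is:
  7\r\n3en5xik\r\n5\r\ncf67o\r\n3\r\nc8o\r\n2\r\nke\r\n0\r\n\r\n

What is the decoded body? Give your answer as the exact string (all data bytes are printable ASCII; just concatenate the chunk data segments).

Answer: 3en5xikcf67oc8oke

Derivation:
Chunk 1: stream[0..1]='7' size=0x7=7, data at stream[3..10]='3en5xik' -> body[0..7], body so far='3en5xik'
Chunk 2: stream[12..13]='5' size=0x5=5, data at stream[15..20]='cf67o' -> body[7..12], body so far='3en5xikcf67o'
Chunk 3: stream[22..23]='3' size=0x3=3, data at stream[25..28]='c8o' -> body[12..15], body so far='3en5xikcf67oc8o'
Chunk 4: stream[30..31]='2' size=0x2=2, data at stream[33..35]='ke' -> body[15..17], body so far='3en5xikcf67oc8oke'
Chunk 5: stream[37..38]='0' size=0 (terminator). Final body='3en5xikcf67oc8oke' (17 bytes)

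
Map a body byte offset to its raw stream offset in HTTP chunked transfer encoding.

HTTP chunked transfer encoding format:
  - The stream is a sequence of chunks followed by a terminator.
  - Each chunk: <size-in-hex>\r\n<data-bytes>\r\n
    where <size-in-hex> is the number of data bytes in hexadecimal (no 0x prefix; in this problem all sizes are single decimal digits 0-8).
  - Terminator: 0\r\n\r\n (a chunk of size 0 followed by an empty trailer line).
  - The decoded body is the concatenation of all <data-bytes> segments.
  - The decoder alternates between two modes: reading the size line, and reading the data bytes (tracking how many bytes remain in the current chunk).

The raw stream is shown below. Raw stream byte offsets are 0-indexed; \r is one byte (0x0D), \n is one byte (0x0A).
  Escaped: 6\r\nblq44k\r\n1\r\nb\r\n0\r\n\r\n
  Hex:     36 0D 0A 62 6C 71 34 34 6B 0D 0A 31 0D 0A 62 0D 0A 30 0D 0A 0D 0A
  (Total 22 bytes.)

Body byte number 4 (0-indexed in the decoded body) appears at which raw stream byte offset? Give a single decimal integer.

Chunk 1: stream[0..1]='6' size=0x6=6, data at stream[3..9]='blq44k' -> body[0..6], body so far='blq44k'
Chunk 2: stream[11..12]='1' size=0x1=1, data at stream[14..15]='b' -> body[6..7], body so far='blq44kb'
Chunk 3: stream[17..18]='0' size=0 (terminator). Final body='blq44kb' (7 bytes)
Body byte 4 at stream offset 7

Answer: 7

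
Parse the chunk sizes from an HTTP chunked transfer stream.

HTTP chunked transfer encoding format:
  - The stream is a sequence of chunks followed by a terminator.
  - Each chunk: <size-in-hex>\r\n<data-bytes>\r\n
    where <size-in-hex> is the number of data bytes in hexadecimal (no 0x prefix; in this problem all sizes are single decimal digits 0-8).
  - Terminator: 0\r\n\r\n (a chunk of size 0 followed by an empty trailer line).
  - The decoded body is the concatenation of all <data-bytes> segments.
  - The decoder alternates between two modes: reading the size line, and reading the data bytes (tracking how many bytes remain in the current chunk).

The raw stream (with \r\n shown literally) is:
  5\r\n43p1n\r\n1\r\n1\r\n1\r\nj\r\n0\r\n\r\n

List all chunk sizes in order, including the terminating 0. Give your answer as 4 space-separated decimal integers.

Answer: 5 1 1 0

Derivation:
Chunk 1: stream[0..1]='5' size=0x5=5, data at stream[3..8]='43p1n' -> body[0..5], body so far='43p1n'
Chunk 2: stream[10..11]='1' size=0x1=1, data at stream[13..14]='1' -> body[5..6], body so far='43p1n1'
Chunk 3: stream[16..17]='1' size=0x1=1, data at stream[19..20]='j' -> body[6..7], body so far='43p1n1j'
Chunk 4: stream[22..23]='0' size=0 (terminator). Final body='43p1n1j' (7 bytes)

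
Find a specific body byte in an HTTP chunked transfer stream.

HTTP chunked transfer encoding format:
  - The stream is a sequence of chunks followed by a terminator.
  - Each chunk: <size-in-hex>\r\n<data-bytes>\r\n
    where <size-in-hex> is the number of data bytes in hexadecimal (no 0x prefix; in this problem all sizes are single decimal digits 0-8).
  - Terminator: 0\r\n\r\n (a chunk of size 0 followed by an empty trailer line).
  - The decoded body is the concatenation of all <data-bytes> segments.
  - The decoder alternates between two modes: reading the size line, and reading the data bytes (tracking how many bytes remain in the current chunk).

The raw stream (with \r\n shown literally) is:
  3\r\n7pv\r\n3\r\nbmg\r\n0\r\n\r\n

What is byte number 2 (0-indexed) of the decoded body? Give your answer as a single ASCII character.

Chunk 1: stream[0..1]='3' size=0x3=3, data at stream[3..6]='7pv' -> body[0..3], body so far='7pv'
Chunk 2: stream[8..9]='3' size=0x3=3, data at stream[11..14]='bmg' -> body[3..6], body so far='7pvbmg'
Chunk 3: stream[16..17]='0' size=0 (terminator). Final body='7pvbmg' (6 bytes)
Body byte 2 = 'v'

Answer: v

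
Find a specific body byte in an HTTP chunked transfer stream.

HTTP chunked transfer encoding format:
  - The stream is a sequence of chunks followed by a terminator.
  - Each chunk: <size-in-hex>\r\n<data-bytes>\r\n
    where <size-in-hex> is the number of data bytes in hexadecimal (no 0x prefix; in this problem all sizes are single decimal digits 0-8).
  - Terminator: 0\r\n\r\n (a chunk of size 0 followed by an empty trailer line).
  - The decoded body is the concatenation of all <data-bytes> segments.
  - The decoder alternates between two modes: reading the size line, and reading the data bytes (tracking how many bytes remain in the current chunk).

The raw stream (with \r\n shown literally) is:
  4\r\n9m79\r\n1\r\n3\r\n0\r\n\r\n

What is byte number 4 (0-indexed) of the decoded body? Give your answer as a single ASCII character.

Chunk 1: stream[0..1]='4' size=0x4=4, data at stream[3..7]='9m79' -> body[0..4], body so far='9m79'
Chunk 2: stream[9..10]='1' size=0x1=1, data at stream[12..13]='3' -> body[4..5], body so far='9m793'
Chunk 3: stream[15..16]='0' size=0 (terminator). Final body='9m793' (5 bytes)
Body byte 4 = '3'

Answer: 3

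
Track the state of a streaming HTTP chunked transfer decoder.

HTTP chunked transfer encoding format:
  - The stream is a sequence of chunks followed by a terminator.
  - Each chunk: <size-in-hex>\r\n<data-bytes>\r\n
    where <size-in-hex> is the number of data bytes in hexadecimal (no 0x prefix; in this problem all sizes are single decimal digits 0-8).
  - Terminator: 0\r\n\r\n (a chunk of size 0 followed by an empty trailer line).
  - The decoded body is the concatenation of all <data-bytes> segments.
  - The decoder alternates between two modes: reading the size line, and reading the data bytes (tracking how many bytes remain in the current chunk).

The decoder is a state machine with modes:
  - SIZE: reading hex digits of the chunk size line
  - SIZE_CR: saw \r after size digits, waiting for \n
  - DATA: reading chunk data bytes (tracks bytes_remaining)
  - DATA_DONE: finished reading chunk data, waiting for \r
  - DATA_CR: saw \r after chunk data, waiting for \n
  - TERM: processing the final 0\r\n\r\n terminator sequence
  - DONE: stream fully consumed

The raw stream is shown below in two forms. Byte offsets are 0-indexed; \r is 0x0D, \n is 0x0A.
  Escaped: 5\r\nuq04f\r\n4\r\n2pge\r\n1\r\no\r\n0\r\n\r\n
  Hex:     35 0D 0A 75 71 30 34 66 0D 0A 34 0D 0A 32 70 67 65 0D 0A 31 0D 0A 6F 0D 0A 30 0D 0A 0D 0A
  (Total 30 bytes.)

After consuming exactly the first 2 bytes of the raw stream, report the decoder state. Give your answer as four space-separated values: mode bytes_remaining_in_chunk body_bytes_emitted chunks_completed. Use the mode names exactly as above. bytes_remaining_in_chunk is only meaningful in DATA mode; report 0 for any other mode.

Answer: SIZE_CR 0 0 0

Derivation:
Byte 0 = '5': mode=SIZE remaining=0 emitted=0 chunks_done=0
Byte 1 = 0x0D: mode=SIZE_CR remaining=0 emitted=0 chunks_done=0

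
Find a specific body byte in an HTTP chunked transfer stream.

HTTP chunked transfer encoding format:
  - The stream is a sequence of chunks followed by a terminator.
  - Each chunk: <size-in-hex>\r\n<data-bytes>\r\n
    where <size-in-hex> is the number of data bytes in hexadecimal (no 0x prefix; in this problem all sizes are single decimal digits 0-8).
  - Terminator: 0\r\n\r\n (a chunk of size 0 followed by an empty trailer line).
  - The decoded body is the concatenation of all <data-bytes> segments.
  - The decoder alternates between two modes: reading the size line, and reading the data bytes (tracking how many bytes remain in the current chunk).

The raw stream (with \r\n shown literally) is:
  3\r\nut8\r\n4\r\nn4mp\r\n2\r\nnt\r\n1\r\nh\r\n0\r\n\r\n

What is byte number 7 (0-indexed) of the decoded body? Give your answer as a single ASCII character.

Answer: n

Derivation:
Chunk 1: stream[0..1]='3' size=0x3=3, data at stream[3..6]='ut8' -> body[0..3], body so far='ut8'
Chunk 2: stream[8..9]='4' size=0x4=4, data at stream[11..15]='n4mp' -> body[3..7], body so far='ut8n4mp'
Chunk 3: stream[17..18]='2' size=0x2=2, data at stream[20..22]='nt' -> body[7..9], body so far='ut8n4mpnt'
Chunk 4: stream[24..25]='1' size=0x1=1, data at stream[27..28]='h' -> body[9..10], body so far='ut8n4mpnth'
Chunk 5: stream[30..31]='0' size=0 (terminator). Final body='ut8n4mpnth' (10 bytes)
Body byte 7 = 'n'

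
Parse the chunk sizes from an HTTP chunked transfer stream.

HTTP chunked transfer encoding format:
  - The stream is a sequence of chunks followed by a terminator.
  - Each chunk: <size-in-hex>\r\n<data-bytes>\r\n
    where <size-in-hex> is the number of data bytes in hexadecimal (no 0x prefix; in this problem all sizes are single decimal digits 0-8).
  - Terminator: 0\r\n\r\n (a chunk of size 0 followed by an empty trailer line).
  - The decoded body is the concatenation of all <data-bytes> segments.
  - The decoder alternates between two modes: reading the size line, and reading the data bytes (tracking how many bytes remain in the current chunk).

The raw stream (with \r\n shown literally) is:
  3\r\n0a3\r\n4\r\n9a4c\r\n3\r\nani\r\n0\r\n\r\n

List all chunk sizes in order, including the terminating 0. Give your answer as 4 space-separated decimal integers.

Chunk 1: stream[0..1]='3' size=0x3=3, data at stream[3..6]='0a3' -> body[0..3], body so far='0a3'
Chunk 2: stream[8..9]='4' size=0x4=4, data at stream[11..15]='9a4c' -> body[3..7], body so far='0a39a4c'
Chunk 3: stream[17..18]='3' size=0x3=3, data at stream[20..23]='ani' -> body[7..10], body so far='0a39a4cani'
Chunk 4: stream[25..26]='0' size=0 (terminator). Final body='0a39a4cani' (10 bytes)

Answer: 3 4 3 0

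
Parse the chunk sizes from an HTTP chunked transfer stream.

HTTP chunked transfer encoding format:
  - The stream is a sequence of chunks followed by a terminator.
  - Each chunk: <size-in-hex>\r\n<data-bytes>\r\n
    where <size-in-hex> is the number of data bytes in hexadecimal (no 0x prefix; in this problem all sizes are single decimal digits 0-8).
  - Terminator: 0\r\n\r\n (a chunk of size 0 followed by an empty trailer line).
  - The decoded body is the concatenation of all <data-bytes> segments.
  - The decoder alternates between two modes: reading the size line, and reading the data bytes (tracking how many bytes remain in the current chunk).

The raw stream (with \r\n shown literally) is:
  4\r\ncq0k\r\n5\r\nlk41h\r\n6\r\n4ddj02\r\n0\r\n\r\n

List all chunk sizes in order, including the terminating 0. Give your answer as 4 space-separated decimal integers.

Chunk 1: stream[0..1]='4' size=0x4=4, data at stream[3..7]='cq0k' -> body[0..4], body so far='cq0k'
Chunk 2: stream[9..10]='5' size=0x5=5, data at stream[12..17]='lk41h' -> body[4..9], body so far='cq0klk41h'
Chunk 3: stream[19..20]='6' size=0x6=6, data at stream[22..28]='4ddj02' -> body[9..15], body so far='cq0klk41h4ddj02'
Chunk 4: stream[30..31]='0' size=0 (terminator). Final body='cq0klk41h4ddj02' (15 bytes)

Answer: 4 5 6 0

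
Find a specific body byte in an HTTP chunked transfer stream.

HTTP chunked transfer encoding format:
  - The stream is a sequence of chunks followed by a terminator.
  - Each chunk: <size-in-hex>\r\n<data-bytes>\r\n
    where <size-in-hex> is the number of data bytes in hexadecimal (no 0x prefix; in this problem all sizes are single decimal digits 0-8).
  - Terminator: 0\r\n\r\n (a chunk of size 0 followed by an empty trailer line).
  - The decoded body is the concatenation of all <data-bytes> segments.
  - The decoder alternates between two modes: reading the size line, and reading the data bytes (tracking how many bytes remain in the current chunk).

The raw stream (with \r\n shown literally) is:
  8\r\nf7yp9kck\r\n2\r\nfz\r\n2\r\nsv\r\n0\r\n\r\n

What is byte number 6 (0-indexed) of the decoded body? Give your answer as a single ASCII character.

Answer: c

Derivation:
Chunk 1: stream[0..1]='8' size=0x8=8, data at stream[3..11]='f7yp9kck' -> body[0..8], body so far='f7yp9kck'
Chunk 2: stream[13..14]='2' size=0x2=2, data at stream[16..18]='fz' -> body[8..10], body so far='f7yp9kckfz'
Chunk 3: stream[20..21]='2' size=0x2=2, data at stream[23..25]='sv' -> body[10..12], body so far='f7yp9kckfzsv'
Chunk 4: stream[27..28]='0' size=0 (terminator). Final body='f7yp9kckfzsv' (12 bytes)
Body byte 6 = 'c'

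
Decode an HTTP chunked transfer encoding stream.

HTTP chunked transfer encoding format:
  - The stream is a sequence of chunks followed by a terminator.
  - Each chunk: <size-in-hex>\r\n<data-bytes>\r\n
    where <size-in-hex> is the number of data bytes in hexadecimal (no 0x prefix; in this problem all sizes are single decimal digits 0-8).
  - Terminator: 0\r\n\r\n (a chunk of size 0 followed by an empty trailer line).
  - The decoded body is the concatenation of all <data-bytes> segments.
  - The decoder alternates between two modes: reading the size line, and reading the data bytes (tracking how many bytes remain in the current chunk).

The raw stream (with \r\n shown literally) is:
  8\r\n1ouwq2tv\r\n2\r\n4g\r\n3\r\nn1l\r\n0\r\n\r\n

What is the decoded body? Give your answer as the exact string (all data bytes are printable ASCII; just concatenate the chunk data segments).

Answer: 1ouwq2tv4gn1l

Derivation:
Chunk 1: stream[0..1]='8' size=0x8=8, data at stream[3..11]='1ouwq2tv' -> body[0..8], body so far='1ouwq2tv'
Chunk 2: stream[13..14]='2' size=0x2=2, data at stream[16..18]='4g' -> body[8..10], body so far='1ouwq2tv4g'
Chunk 3: stream[20..21]='3' size=0x3=3, data at stream[23..26]='n1l' -> body[10..13], body so far='1ouwq2tv4gn1l'
Chunk 4: stream[28..29]='0' size=0 (terminator). Final body='1ouwq2tv4gn1l' (13 bytes)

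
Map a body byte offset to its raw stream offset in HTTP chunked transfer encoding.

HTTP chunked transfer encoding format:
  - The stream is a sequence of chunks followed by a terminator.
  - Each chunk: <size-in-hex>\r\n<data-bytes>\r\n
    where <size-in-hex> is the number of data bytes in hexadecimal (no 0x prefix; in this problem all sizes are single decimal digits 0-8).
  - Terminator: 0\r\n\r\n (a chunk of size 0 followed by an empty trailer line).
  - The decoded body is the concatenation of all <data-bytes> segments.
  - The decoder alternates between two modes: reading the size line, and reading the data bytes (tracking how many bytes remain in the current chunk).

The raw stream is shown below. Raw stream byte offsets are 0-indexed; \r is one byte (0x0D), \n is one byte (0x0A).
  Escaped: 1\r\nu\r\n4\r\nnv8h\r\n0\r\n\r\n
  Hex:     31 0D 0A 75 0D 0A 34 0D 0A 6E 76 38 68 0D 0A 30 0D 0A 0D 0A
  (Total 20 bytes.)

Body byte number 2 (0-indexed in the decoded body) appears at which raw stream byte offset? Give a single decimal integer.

Chunk 1: stream[0..1]='1' size=0x1=1, data at stream[3..4]='u' -> body[0..1], body so far='u'
Chunk 2: stream[6..7]='4' size=0x4=4, data at stream[9..13]='nv8h' -> body[1..5], body so far='unv8h'
Chunk 3: stream[15..16]='0' size=0 (terminator). Final body='unv8h' (5 bytes)
Body byte 2 at stream offset 10

Answer: 10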